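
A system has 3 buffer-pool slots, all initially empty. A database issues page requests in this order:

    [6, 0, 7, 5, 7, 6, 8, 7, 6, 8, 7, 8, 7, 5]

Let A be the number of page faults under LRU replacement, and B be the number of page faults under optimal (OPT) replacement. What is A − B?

Under LRU: F F F F . F F . . . . . . F → 7 faults.
Under OPT: F F F F . . F . . . . . . F → 6 faults.
A − B = 7 − 6 = 1.

1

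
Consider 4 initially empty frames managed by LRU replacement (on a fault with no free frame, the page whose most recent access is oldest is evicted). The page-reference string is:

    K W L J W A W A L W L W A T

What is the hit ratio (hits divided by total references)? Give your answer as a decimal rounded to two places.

K → fault, frames {K}
W → fault, frames {K,W}
L → fault, frames {K,W,L}
J → fault, frames {K,W,L,J}
W → hit
A → fault, evict K, frames {L,J,W,A}
W → hit
A → hit
L → hit
W → hit
L → hit
W → hit
A → hit
T → fault, evict J, frames {L,W,A,T}
Hits: 8 of 14 references → 8/14 = 0.5714.

0.57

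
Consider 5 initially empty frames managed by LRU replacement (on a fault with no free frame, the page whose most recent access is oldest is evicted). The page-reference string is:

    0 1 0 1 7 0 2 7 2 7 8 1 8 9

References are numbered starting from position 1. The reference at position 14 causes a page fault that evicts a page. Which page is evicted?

0

pos 1: 0 -> miss, frames (0)
pos 2: 1 -> miss, frames (0 1)
pos 3: 0 -> hit
pos 4: 1 -> hit
pos 5: 7 -> miss, frames (0 1 7)
pos 6: 0 -> hit
pos 7: 2 -> miss, frames (1 7 0 2)
pos 8: 7 -> hit
pos 9: 2 -> hit
pos 10: 7 -> hit
pos 11: 8 -> miss, frames (1 0 2 7 8)
pos 12: 1 -> hit
pos 13: 8 -> hit
pos 14: 9 -> miss, evict 0, frames (2 7 1 8 9)
At position 14, page 0 is evicted.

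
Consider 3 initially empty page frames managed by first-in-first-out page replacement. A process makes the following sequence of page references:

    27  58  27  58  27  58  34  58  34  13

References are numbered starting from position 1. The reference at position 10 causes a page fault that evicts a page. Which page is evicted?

27

pos 1: 27: miss, frames (27)
pos 2: 58: miss, frames (27 58)
pos 3: 27: hit
pos 4: 58: hit
pos 5: 27: hit
pos 6: 58: hit
pos 7: 34: miss, frames (27 58 34)
pos 8: 58: hit
pos 9: 34: hit
pos 10: 13: miss, evict 27, frames (58 34 13)
At position 10, page 27 is evicted.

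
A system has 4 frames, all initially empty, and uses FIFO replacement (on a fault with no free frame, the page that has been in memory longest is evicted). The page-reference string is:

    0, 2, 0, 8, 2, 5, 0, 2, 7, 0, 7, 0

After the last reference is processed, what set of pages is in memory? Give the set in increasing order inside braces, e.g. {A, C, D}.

{0, 5, 7, 8}

0: miss, frames [0]
2: miss, frames [0, 2]
0: hit
8: miss, frames [0, 2, 8]
2: hit
5: miss, frames [0, 2, 8, 5]
0: hit
2: hit
7: miss, evict 0, frames [2, 8, 5, 7]
0: miss, evict 2, frames [8, 5, 7, 0]
7: hit
0: hit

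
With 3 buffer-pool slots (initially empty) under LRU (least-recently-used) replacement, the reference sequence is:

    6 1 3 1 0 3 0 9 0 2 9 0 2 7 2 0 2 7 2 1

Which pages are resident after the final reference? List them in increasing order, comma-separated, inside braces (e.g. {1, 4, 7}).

6 → miss, frames [6]
1 → miss, frames [6, 1]
3 → miss, frames [6, 1, 3]
1 → hit
0 → miss, evict 6, frames [3, 1, 0]
3 → hit
0 → hit
9 → miss, evict 1, frames [3, 0, 9]
0 → hit
2 → miss, evict 3, frames [9, 0, 2]
9 → hit
0 → hit
2 → hit
7 → miss, evict 9, frames [0, 2, 7]
2 → hit
0 → hit
2 → hit
7 → hit
2 → hit
1 → miss, evict 0, frames [7, 2, 1]

{1, 2, 7}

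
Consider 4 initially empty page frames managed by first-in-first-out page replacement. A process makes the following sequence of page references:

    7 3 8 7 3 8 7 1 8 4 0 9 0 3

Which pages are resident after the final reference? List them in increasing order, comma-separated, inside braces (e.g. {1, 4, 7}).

7: miss, frames (7)
3: miss, frames (7 3)
8: miss, frames (7 3 8)
7: hit
3: hit
8: hit
7: hit
1: miss, frames (7 3 8 1)
8: hit
4: miss, evict 7, frames (3 8 1 4)
0: miss, evict 3, frames (8 1 4 0)
9: miss, evict 8, frames (1 4 0 9)
0: hit
3: miss, evict 1, frames (4 0 9 3)

{0, 3, 4, 9}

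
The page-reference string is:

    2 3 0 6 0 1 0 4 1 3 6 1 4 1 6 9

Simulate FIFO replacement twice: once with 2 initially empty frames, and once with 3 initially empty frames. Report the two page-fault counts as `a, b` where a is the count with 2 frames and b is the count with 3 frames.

14, 11

2 frames: F F F F . F F F F F F F F . F F → 14 faults.
3 frames: F F F F . F . F . F F F F . . F → 11 faults.
11 < 14: adding a frame reduced faults, as is typical.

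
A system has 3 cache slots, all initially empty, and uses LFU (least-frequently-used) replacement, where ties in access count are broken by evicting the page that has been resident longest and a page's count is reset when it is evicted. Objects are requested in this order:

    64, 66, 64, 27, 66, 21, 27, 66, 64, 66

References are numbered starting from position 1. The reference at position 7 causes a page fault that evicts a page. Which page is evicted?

pos 1: 64: fault, frames [64]
pos 2: 66: fault, frames [64, 66]
pos 3: 64: hit
pos 4: 27: fault, frames [64, 66, 27]
pos 5: 66: hit
pos 6: 21: fault, evict 27, frames [64, 66, 21]
pos 7: 27: fault, evict 21, frames [64, 66, 27]
At position 7, page 21 is evicted.

21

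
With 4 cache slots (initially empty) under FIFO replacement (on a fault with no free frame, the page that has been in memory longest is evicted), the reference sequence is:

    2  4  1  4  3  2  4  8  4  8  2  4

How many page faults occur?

7

2 → miss, frames [2]
4 → miss, frames [2, 4]
1 → miss, frames [2, 4, 1]
4 → hit
3 → miss, frames [2, 4, 1, 3]
2 → hit
4 → hit
8 → miss, evict 2, frames [4, 1, 3, 8]
4 → hit
8 → hit
2 → miss, evict 4, frames [1, 3, 8, 2]
4 → miss, evict 1, frames [3, 8, 2, 4]
Page faults: 7.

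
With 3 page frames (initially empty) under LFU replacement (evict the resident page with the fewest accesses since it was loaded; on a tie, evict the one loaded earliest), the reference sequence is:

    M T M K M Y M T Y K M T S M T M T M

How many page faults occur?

M -> fault, frames {M}
T -> fault, frames {M,T}
M -> hit
K -> fault, frames {M,T,K}
M -> hit
Y -> fault, evict T, frames {M,K,Y}
M -> hit
T -> fault, evict K, frames {M,Y,T}
Y -> hit
K -> fault, evict T, frames {M,Y,K}
M -> hit
T -> fault, evict K, frames {M,Y,T}
S -> fault, evict T, frames {M,Y,S}
M -> hit
T -> fault, evict S, frames {M,Y,T}
M -> hit
T -> hit
M -> hit
Page faults: 9.

9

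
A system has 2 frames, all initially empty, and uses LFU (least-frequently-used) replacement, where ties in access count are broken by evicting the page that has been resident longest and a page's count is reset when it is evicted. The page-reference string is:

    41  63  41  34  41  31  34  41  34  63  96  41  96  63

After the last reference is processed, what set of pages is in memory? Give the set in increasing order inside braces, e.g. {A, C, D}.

41 → fault, frames (41)
63 → fault, frames (41 63)
41 → hit
34 → fault, evict 63, frames (41 34)
41 → hit
31 → fault, evict 34, frames (41 31)
34 → fault, evict 31, frames (41 34)
41 → hit
34 → hit
63 → fault, evict 34, frames (41 63)
96 → fault, evict 63, frames (41 96)
41 → hit
96 → hit
63 → fault, evict 96, frames (41 63)

{41, 63}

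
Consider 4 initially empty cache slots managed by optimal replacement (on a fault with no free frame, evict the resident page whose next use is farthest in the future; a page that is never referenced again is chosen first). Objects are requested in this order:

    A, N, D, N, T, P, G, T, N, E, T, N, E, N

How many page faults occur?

7

A -> fault, frames (A)
N -> fault, frames (A N)
D -> fault, frames (A N D)
N -> hit
T -> fault, frames (A N D T)
P -> fault, evict D, frames (A N T P)
G -> fault, evict P, frames (A N T G)
T -> hit
N -> hit
E -> fault, evict G, frames (A N T E)
T -> hit
N -> hit
E -> hit
N -> hit
Page faults: 7.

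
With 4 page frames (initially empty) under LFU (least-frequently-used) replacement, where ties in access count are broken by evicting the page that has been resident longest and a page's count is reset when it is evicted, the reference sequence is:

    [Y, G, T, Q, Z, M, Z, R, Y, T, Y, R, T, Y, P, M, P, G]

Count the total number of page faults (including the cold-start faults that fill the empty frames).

13

Y → miss, frames {Y}
G → miss, frames {Y,G}
T → miss, frames {Y,G,T}
Q → miss, frames {Y,G,T,Q}
Z → miss, evict Y, frames {G,T,Q,Z}
M → miss, evict G, frames {T,Q,Z,M}
Z → hit
R → miss, evict T, frames {Q,Z,M,R}
Y → miss, evict Q, frames {Z,M,R,Y}
T → miss, evict M, frames {Z,R,Y,T}
Y → hit
R → hit
T → hit
Y → hit
P → miss, evict Z, frames {R,Y,T,P}
M → miss, evict P, frames {R,Y,T,M}
P → miss, evict M, frames {R,Y,T,P}
G → miss, evict P, frames {R,Y,T,G}
Page faults: 13.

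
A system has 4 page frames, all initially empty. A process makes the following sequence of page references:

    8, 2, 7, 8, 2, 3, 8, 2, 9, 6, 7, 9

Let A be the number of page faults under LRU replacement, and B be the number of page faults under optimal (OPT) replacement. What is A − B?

Under LRU: F F F . . F . . F F F . → 7 faults.
Under OPT: F F F . . F . . F F . . → 6 faults.
A − B = 7 − 6 = 1.

1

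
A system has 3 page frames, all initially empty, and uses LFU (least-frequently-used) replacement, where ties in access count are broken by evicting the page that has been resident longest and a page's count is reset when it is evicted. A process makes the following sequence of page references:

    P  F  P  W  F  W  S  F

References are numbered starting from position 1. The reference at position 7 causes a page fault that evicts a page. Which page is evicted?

pos 1: P: miss, frames {P}
pos 2: F: miss, frames {P,F}
pos 3: P: hit
pos 4: W: miss, frames {P,F,W}
pos 5: F: hit
pos 6: W: hit
pos 7: S: miss, evict P, frames {F,W,S}
At position 7, page P is evicted.

P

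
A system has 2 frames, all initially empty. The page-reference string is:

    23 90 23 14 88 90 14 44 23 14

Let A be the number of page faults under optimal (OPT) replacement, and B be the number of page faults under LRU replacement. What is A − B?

Under OPT: F F . F F . F F F . → 7 faults.
Under LRU: F F . F F F F F F F → 9 faults.
A − B = 7 − 9 = -2.

-2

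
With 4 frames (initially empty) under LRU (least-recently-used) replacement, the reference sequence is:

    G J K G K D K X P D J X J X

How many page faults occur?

7

G: fault, frames [G]
J: fault, frames [G, J]
K: fault, frames [G, J, K]
G: hit
K: hit
D: fault, frames [J, G, K, D]
K: hit
X: fault, evict J, frames [G, D, K, X]
P: fault, evict G, frames [D, K, X, P]
D: hit
J: fault, evict K, frames [X, P, D, J]
X: hit
J: hit
X: hit
Page faults: 7.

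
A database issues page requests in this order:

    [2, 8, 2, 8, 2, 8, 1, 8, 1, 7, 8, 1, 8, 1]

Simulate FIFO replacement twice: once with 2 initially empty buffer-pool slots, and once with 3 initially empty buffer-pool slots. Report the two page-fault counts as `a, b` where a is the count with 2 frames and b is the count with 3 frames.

2 frames: F F . . . . F . . F F F . . → 6 faults.
3 frames: F F . . . . F . . F . . . . → 4 faults.
4 < 6: adding a frame reduced faults, as is typical.

6, 4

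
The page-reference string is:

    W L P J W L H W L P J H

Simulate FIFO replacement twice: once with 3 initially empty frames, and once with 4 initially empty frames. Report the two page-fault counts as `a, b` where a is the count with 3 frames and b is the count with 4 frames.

9, 10

3 frames: F F F F F F F . . F F . → 9 faults.
4 frames: F F F F . . F F F F F F → 10 faults.
10 > 9: adding a frame increased faults — Belady's anomaly.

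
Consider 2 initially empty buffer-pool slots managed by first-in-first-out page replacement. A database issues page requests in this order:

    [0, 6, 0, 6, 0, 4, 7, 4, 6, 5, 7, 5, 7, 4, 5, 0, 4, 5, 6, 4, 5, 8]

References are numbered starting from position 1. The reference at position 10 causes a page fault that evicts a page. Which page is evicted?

7

pos 1: 0 -> miss, frames [0]
pos 2: 6 -> miss, frames [0, 6]
pos 3: 0 -> hit
pos 4: 6 -> hit
pos 5: 0 -> hit
pos 6: 4 -> miss, evict 0, frames [6, 4]
pos 7: 7 -> miss, evict 6, frames [4, 7]
pos 8: 4 -> hit
pos 9: 6 -> miss, evict 4, frames [7, 6]
pos 10: 5 -> miss, evict 7, frames [6, 5]
At position 10, page 7 is evicted.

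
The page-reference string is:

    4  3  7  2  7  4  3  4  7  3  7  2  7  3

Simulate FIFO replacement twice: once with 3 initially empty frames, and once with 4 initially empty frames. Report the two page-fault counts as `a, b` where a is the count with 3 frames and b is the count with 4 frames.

8, 4

3 frames: F F F F . F F . F . . F . . → 8 faults.
4 frames: F F F F . . . . . . . . . . → 4 faults.
4 < 8: adding a frame reduced faults, as is typical.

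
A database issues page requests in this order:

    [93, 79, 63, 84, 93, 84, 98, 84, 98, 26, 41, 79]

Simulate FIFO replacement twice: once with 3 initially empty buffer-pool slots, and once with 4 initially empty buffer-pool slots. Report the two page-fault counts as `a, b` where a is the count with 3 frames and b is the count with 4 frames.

9, 8

3 frames: F F F F F . F . . F F F → 9 faults.
4 frames: F F F F . . F . . F F F → 8 faults.
8 < 9: adding a frame reduced faults, as is typical.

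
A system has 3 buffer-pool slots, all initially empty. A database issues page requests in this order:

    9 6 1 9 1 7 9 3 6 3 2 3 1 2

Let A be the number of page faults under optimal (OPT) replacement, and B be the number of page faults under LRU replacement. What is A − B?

-1

Under OPT: F F F . . F . F . . F . F . → 7 faults.
Under LRU: F F F . . F . F F . F . F . → 8 faults.
A − B = 7 − 8 = -1.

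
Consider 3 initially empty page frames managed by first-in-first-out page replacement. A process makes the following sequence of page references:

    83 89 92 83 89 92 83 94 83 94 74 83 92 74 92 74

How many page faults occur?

83 -> miss, frames (83)
89 -> miss, frames (83 89)
92 -> miss, frames (83 89 92)
83 -> hit
89 -> hit
92 -> hit
83 -> hit
94 -> miss, evict 83, frames (89 92 94)
83 -> miss, evict 89, frames (92 94 83)
94 -> hit
74 -> miss, evict 92, frames (94 83 74)
83 -> hit
92 -> miss, evict 94, frames (83 74 92)
74 -> hit
92 -> hit
74 -> hit
Page faults: 7.

7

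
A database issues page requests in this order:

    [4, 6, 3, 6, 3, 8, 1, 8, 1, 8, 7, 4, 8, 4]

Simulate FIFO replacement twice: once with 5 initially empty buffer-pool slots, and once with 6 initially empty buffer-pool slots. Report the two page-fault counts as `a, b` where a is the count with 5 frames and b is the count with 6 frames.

7, 6

5 frames: F F F . . F F . . . F F . . → 7 faults.
6 frames: F F F . . F F . . . F . . . → 6 faults.
6 < 7: adding a frame reduced faults, as is typical.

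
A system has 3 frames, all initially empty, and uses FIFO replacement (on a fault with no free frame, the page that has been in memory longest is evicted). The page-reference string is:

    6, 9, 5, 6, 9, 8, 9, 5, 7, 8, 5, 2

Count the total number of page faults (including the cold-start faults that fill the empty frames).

6: fault, frames {6}
9: fault, frames {6,9}
5: fault, frames {6,9,5}
6: hit
9: hit
8: fault, evict 6, frames {9,5,8}
9: hit
5: hit
7: fault, evict 9, frames {5,8,7}
8: hit
5: hit
2: fault, evict 5, frames {8,7,2}
Page faults: 6.

6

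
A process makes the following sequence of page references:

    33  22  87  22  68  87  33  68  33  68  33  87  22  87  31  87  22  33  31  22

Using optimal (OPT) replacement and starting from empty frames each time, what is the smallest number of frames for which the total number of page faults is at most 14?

f=1: 20 faults
f=2: 11 faults
f=3: 7 faults
f=4: 5 faults
f=5: 5 faults
Smallest f with faults ≤ 14 is 2.

2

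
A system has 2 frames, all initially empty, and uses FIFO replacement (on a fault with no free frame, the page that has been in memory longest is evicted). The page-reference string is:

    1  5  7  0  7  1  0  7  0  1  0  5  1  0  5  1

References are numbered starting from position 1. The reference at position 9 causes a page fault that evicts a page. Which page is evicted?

1

pos 1: 1 → miss, frames (1)
pos 2: 5 → miss, frames (1 5)
pos 3: 7 → miss, evict 1, frames (5 7)
pos 4: 0 → miss, evict 5, frames (7 0)
pos 5: 7 → hit
pos 6: 1 → miss, evict 7, frames (0 1)
pos 7: 0 → hit
pos 8: 7 → miss, evict 0, frames (1 7)
pos 9: 0 → miss, evict 1, frames (7 0)
At position 9, page 1 is evicted.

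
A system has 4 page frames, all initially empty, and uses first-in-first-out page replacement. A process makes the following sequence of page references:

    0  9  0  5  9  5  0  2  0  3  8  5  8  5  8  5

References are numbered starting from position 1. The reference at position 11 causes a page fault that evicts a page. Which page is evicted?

pos 1: 0 -> fault, frames [0]
pos 2: 9 -> fault, frames [0, 9]
pos 3: 0 -> hit
pos 4: 5 -> fault, frames [0, 9, 5]
pos 5: 9 -> hit
pos 6: 5 -> hit
pos 7: 0 -> hit
pos 8: 2 -> fault, frames [0, 9, 5, 2]
pos 9: 0 -> hit
pos 10: 3 -> fault, evict 0, frames [9, 5, 2, 3]
pos 11: 8 -> fault, evict 9, frames [5, 2, 3, 8]
At position 11, page 9 is evicted.

9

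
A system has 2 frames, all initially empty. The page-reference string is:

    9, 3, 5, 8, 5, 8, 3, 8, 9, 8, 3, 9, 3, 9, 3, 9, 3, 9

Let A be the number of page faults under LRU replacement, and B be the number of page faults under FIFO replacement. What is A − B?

-1

Under LRU: F F F F . . F . F . F F . . . . . . → 8 faults.
Under FIFO: F F F F . . F . F F F F . . . . . . → 9 faults.
A − B = 8 − 9 = -1.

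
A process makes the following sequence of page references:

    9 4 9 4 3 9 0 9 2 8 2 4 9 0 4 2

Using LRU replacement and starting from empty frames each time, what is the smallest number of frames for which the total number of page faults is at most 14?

f=1: 16 faults
f=2: 12 faults
f=3: 10 faults
f=4: 8 faults
f=5: 7 faults
f=6: 6 faults
Smallest f with faults ≤ 14 is 2.

2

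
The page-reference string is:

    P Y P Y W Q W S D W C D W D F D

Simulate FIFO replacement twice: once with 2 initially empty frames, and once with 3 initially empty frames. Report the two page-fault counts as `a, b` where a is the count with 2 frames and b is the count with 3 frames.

2 frames: F F . . F F . F F F F F F . F F → 12 faults.
3 frames: F F . . F F . F F F F . . . F F → 10 faults.
10 < 12: adding a frame reduced faults, as is typical.

12, 10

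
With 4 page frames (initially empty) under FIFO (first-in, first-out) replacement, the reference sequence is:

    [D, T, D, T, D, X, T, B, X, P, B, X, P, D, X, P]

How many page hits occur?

D → miss, frames [D]
T → miss, frames [D, T]
D → hit
T → hit
D → hit
X → miss, frames [D, T, X]
T → hit
B → miss, frames [D, T, X, B]
X → hit
P → miss, evict D, frames [T, X, B, P]
B → hit
X → hit
P → hit
D → miss, evict T, frames [X, B, P, D]
X → hit
P → hit
Hits: 10.

10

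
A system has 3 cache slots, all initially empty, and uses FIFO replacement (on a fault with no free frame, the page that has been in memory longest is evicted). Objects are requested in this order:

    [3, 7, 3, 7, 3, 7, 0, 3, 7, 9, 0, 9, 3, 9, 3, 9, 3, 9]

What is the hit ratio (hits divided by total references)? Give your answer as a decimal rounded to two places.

3 -> miss, frames (3)
7 -> miss, frames (3 7)
3 -> hit
7 -> hit
3 -> hit
7 -> hit
0 -> miss, frames (3 7 0)
3 -> hit
7 -> hit
9 -> miss, evict 3, frames (7 0 9)
0 -> hit
9 -> hit
3 -> miss, evict 7, frames (0 9 3)
9 -> hit
3 -> hit
9 -> hit
3 -> hit
9 -> hit
Hits: 13 of 18 references → 13/18 = 0.7222.

0.72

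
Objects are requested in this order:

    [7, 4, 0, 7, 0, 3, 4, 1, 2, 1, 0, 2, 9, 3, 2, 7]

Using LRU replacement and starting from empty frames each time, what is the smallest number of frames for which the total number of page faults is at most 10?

f=1: 16 faults
f=2: 14 faults
f=3: 11 faults
f=4: 10 faults
f=5: 9 faults
f=6: 8 faults
f=7: 7 faults
Smallest f with faults ≤ 10 is 4.

4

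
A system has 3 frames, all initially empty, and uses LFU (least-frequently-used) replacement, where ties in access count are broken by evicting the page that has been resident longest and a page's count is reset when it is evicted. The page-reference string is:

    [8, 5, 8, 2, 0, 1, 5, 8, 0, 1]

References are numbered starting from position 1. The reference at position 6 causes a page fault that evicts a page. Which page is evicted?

2

pos 1: 8 -> miss, frames (8)
pos 2: 5 -> miss, frames (8 5)
pos 3: 8 -> hit
pos 4: 2 -> miss, frames (8 5 2)
pos 5: 0 -> miss, evict 5, frames (8 2 0)
pos 6: 1 -> miss, evict 2, frames (8 0 1)
At position 6, page 2 is evicted.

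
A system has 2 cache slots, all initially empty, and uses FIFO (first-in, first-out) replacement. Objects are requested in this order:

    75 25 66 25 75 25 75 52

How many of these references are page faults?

75 → miss, frames {75}
25 → miss, frames {75,25}
66 → miss, evict 75, frames {25,66}
25 → hit
75 → miss, evict 25, frames {66,75}
25 → miss, evict 66, frames {75,25}
75 → hit
52 → miss, evict 75, frames {25,52}
Page faults: 6.

6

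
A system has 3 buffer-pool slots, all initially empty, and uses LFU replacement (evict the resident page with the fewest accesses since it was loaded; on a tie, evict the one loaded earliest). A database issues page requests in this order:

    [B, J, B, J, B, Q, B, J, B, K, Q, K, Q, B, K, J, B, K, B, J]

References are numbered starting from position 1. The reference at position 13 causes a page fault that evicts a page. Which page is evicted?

K

pos 1: B -> fault, frames {B}
pos 2: J -> fault, frames {B,J}
pos 3: B -> hit
pos 4: J -> hit
pos 5: B -> hit
pos 6: Q -> fault, frames {B,J,Q}
pos 7: B -> hit
pos 8: J -> hit
pos 9: B -> hit
pos 10: K -> fault, evict Q, frames {B,J,K}
pos 11: Q -> fault, evict K, frames {B,J,Q}
pos 12: K -> fault, evict Q, frames {B,J,K}
pos 13: Q -> fault, evict K, frames {B,J,Q}
At position 13, page K is evicted.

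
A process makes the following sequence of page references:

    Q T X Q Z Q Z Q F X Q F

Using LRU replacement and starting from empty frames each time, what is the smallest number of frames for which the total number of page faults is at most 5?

4

f=1: 12 faults
f=2: 9 faults
f=3: 6 faults
f=4: 5 faults
f=5: 5 faults
Smallest f with faults ≤ 5 is 4.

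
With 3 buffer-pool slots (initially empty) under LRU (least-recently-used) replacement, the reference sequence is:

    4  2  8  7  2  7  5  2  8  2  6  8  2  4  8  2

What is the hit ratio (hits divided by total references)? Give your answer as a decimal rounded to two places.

0.50

4: miss, frames {4}
2: miss, frames {4,2}
8: miss, frames {4,2,8}
7: miss, evict 4, frames {2,8,7}
2: hit
7: hit
5: miss, evict 8, frames {2,7,5}
2: hit
8: miss, evict 7, frames {5,2,8}
2: hit
6: miss, evict 5, frames {8,2,6}
8: hit
2: hit
4: miss, evict 6, frames {8,2,4}
8: hit
2: hit
Hits: 8 of 16 references → 8/16 = 0.5000.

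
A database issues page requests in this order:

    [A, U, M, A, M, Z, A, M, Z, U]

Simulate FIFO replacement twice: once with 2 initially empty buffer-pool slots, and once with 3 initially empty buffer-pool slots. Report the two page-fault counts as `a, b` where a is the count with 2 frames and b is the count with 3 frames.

2 frames: F F F F . F . F . F → 7 faults.
3 frames: F F F . . F F . . F → 6 faults.
6 < 7: adding a frame reduced faults, as is typical.

7, 6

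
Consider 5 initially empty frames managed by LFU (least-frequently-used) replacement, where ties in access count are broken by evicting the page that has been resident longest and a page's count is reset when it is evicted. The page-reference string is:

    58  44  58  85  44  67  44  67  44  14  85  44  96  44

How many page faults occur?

58 -> fault, frames (58)
44 -> fault, frames (58 44)
58 -> hit
85 -> fault, frames (58 44 85)
44 -> hit
67 -> fault, frames (58 44 85 67)
44 -> hit
67 -> hit
44 -> hit
14 -> fault, frames (58 44 85 67 14)
85 -> hit
44 -> hit
96 -> fault, evict 14, frames (58 44 85 67 96)
44 -> hit
Page faults: 6.

6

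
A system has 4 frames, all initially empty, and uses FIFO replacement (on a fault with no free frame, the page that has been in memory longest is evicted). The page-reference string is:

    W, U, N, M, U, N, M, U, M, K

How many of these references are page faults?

W: miss, frames {W}
U: miss, frames {W,U}
N: miss, frames {W,U,N}
M: miss, frames {W,U,N,M}
U: hit
N: hit
M: hit
U: hit
M: hit
K: miss, evict W, frames {U,N,M,K}
Page faults: 5.

5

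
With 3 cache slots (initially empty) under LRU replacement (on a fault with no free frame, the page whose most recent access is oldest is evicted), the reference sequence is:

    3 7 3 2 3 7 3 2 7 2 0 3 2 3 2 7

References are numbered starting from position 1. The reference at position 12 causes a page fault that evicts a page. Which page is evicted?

pos 1: 3: miss, frames (3)
pos 2: 7: miss, frames (3 7)
pos 3: 3: hit
pos 4: 2: miss, frames (7 3 2)
pos 5: 3: hit
pos 6: 7: hit
pos 7: 3: hit
pos 8: 2: hit
pos 9: 7: hit
pos 10: 2: hit
pos 11: 0: miss, evict 3, frames (7 2 0)
pos 12: 3: miss, evict 7, frames (2 0 3)
At position 12, page 7 is evicted.

7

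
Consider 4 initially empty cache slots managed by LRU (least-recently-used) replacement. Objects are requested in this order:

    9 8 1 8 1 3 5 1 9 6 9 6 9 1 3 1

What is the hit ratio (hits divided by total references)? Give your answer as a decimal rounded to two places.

9: miss, frames {9}
8: miss, frames {9,8}
1: miss, frames {9,8,1}
8: hit
1: hit
3: miss, frames {9,8,1,3}
5: miss, evict 9, frames {8,1,3,5}
1: hit
9: miss, evict 8, frames {3,5,1,9}
6: miss, evict 3, frames {5,1,9,6}
9: hit
6: hit
9: hit
1: hit
3: miss, evict 5, frames {6,9,1,3}
1: hit
Hits: 8 of 16 references → 8/16 = 0.5000.

0.50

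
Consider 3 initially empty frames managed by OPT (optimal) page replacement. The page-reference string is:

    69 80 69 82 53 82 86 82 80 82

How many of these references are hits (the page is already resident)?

5

69 -> miss, frames [69]
80 -> miss, frames [69, 80]
69 -> hit
82 -> miss, frames [69, 80, 82]
53 -> miss, evict 69, frames [80, 82, 53]
82 -> hit
86 -> miss, evict 53, frames [80, 82, 86]
82 -> hit
80 -> hit
82 -> hit
Hits: 5.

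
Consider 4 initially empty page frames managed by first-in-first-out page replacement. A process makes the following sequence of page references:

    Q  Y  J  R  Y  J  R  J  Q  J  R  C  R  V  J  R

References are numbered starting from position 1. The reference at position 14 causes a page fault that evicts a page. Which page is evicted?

pos 1: Q: miss, frames {Q}
pos 2: Y: miss, frames {Q,Y}
pos 3: J: miss, frames {Q,Y,J}
pos 4: R: miss, frames {Q,Y,J,R}
pos 5: Y: hit
pos 6: J: hit
pos 7: R: hit
pos 8: J: hit
pos 9: Q: hit
pos 10: J: hit
pos 11: R: hit
pos 12: C: miss, evict Q, frames {Y,J,R,C}
pos 13: R: hit
pos 14: V: miss, evict Y, frames {J,R,C,V}
At position 14, page Y is evicted.

Y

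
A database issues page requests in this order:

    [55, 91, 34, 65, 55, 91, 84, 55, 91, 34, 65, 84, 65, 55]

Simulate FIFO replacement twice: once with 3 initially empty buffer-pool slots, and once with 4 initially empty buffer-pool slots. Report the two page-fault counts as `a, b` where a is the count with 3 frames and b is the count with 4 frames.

3 frames: F F F F F F F . . F F . . F → 10 faults.
4 frames: F F F F . . F F F F F F . F → 11 faults.
11 > 10: adding a frame increased faults — Belady's anomaly.

10, 11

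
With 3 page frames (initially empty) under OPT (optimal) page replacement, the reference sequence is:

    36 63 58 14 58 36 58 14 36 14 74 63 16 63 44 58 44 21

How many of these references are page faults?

9

36: fault, frames [36]
63: fault, frames [36, 63]
58: fault, frames [36, 63, 58]
14: fault, evict 63, frames [36, 58, 14]
58: hit
36: hit
58: hit
14: hit
36: hit
14: hit
74: fault, evict 14, frames [36, 58, 74]
63: fault, evict 74, frames [36, 58, 63]
16: fault, evict 36, frames [58, 63, 16]
63: hit
44: fault, evict 16, frames [58, 63, 44]
58: hit
44: hit
21: fault, evict 44, frames [58, 63, 21]
Page faults: 9.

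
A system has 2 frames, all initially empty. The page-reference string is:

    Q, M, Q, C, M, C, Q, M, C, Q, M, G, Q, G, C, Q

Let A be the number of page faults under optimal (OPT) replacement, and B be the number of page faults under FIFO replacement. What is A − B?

-3

Under OPT: F F . F . . F . F . F F . . F . → 8 faults.
Under FIFO: F F . F . . F F F F F F F . F . → 11 faults.
A − B = 8 − 11 = -3.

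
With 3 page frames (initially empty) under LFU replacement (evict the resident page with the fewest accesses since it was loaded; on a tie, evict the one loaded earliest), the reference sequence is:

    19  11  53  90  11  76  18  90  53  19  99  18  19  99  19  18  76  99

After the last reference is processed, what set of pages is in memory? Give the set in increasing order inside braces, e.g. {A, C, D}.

19 → miss, frames (19)
11 → miss, frames (19 11)
53 → miss, frames (19 11 53)
90 → miss, evict 19, frames (11 53 90)
11 → hit
76 → miss, evict 53, frames (11 90 76)
18 → miss, evict 90, frames (11 76 18)
90 → miss, evict 76, frames (11 18 90)
53 → miss, evict 18, frames (11 90 53)
19 → miss, evict 90, frames (11 53 19)
99 → miss, evict 53, frames (11 19 99)
18 → miss, evict 19, frames (11 99 18)
19 → miss, evict 99, frames (11 18 19)
99 → miss, evict 18, frames (11 19 99)
19 → hit
18 → miss, evict 99, frames (11 19 18)
76 → miss, evict 18, frames (11 19 76)
99 → miss, evict 76, frames (11 19 99)

{11, 19, 99}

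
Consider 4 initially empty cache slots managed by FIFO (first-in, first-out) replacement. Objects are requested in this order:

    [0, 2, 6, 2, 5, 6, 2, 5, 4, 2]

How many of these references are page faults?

0: miss, frames [0]
2: miss, frames [0, 2]
6: miss, frames [0, 2, 6]
2: hit
5: miss, frames [0, 2, 6, 5]
6: hit
2: hit
5: hit
4: miss, evict 0, frames [2, 6, 5, 4]
2: hit
Page faults: 5.

5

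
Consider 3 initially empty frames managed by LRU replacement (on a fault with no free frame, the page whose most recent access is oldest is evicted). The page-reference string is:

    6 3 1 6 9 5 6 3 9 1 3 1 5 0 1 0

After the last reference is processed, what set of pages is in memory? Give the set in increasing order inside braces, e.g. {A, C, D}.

{0, 1, 5}

6 → miss, frames [6]
3 → miss, frames [6, 3]
1 → miss, frames [6, 3, 1]
6 → hit
9 → miss, evict 3, frames [1, 6, 9]
5 → miss, evict 1, frames [6, 9, 5]
6 → hit
3 → miss, evict 9, frames [5, 6, 3]
9 → miss, evict 5, frames [6, 3, 9]
1 → miss, evict 6, frames [3, 9, 1]
3 → hit
1 → hit
5 → miss, evict 9, frames [3, 1, 5]
0 → miss, evict 3, frames [1, 5, 0]
1 → hit
0 → hit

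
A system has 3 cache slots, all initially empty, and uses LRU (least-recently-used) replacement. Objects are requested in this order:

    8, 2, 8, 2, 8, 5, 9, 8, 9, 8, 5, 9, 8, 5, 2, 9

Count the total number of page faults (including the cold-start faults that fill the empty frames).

8 -> miss, frames {8}
2 -> miss, frames {8,2}
8 -> hit
2 -> hit
8 -> hit
5 -> miss, frames {2,8,5}
9 -> miss, evict 2, frames {8,5,9}
8 -> hit
9 -> hit
8 -> hit
5 -> hit
9 -> hit
8 -> hit
5 -> hit
2 -> miss, evict 9, frames {8,5,2}
9 -> miss, evict 8, frames {5,2,9}
Page faults: 6.

6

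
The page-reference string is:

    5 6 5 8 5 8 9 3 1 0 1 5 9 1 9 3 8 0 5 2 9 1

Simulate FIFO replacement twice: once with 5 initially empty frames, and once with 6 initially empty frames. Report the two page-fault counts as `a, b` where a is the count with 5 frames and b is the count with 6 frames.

5 frames: F F . F . . F F F F . F . . . . F . . F F F → 12 faults.
6 frames: F F . F . . F F F F . F . . . . . . . F . . → 9 faults.
9 < 12: adding a frame reduced faults, as is typical.

12, 9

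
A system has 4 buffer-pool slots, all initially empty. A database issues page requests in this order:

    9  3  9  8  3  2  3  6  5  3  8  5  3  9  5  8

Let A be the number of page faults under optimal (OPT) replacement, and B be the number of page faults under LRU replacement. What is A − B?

Under OPT: F F . F . F . F F . . . . . . . → 6 faults.
Under LRU: F F . F . F . F F . F . . F . . → 8 faults.
A − B = 6 − 8 = -2.

-2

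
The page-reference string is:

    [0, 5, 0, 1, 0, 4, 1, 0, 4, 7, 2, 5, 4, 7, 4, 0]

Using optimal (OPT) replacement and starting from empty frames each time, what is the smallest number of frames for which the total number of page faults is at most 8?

f=1: 16 faults
f=2: 10 faults
f=3: 8 faults
f=4: 7 faults
f=5: 6 faults
f=6: 6 faults
Smallest f with faults ≤ 8 is 3.

3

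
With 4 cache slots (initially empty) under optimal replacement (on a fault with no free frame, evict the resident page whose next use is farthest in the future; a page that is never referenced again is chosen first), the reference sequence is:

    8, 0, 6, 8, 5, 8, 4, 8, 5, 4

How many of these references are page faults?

8 -> miss, frames [8]
0 -> miss, frames [8, 0]
6 -> miss, frames [8, 0, 6]
8 -> hit
5 -> miss, frames [8, 0, 6, 5]
8 -> hit
4 -> miss, evict 6, frames [8, 0, 5, 4]
8 -> hit
5 -> hit
4 -> hit
Page faults: 5.

5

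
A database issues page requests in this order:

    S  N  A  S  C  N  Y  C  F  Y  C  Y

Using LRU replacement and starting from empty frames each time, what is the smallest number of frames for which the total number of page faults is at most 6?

4

f=1: 12 faults
f=2: 11 faults
f=3: 7 faults
f=4: 6 faults
f=5: 6 faults
f=6: 6 faults
Smallest f with faults ≤ 6 is 4.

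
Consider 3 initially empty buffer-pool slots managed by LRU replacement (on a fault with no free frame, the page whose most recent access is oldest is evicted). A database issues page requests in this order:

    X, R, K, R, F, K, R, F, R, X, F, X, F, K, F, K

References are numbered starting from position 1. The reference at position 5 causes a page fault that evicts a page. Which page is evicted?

pos 1: X → miss, frames [X]
pos 2: R → miss, frames [X, R]
pos 3: K → miss, frames [X, R, K]
pos 4: R → hit
pos 5: F → miss, evict X, frames [K, R, F]
At position 5, page X is evicted.

X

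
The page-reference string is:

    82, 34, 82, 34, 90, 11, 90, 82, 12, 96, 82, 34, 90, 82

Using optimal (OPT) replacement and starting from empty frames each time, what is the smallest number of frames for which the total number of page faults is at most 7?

3

f=1: 14 faults
f=2: 9 faults
f=3: 7 faults
f=4: 6 faults
f=5: 6 faults
f=6: 6 faults
Smallest f with faults ≤ 7 is 3.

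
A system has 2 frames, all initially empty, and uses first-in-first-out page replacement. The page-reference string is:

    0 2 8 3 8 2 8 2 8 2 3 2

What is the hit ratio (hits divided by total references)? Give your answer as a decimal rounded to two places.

0: fault, frames {0}
2: fault, frames {0,2}
8: fault, evict 0, frames {2,8}
3: fault, evict 2, frames {8,3}
8: hit
2: fault, evict 8, frames {3,2}
8: fault, evict 3, frames {2,8}
2: hit
8: hit
2: hit
3: fault, evict 2, frames {8,3}
2: fault, evict 8, frames {3,2}
Hits: 4 of 12 references → 4/12 = 0.3333.

0.33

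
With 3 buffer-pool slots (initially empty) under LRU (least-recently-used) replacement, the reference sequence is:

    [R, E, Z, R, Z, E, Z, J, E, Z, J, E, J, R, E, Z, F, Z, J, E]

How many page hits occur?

R: fault, frames (R)
E: fault, frames (R E)
Z: fault, frames (R E Z)
R: hit
Z: hit
E: hit
Z: hit
J: fault, evict R, frames (E Z J)
E: hit
Z: hit
J: hit
E: hit
J: hit
R: fault, evict Z, frames (E J R)
E: hit
Z: fault, evict J, frames (R E Z)
F: fault, evict R, frames (E Z F)
Z: hit
J: fault, evict E, frames (F Z J)
E: fault, evict F, frames (Z J E)
Hits: 11.

11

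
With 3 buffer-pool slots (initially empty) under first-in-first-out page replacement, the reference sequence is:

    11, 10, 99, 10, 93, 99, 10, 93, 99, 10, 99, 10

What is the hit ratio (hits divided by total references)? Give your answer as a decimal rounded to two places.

11 → miss, frames {11}
10 → miss, frames {11,10}
99 → miss, frames {11,10,99}
10 → hit
93 → miss, evict 11, frames {10,99,93}
99 → hit
10 → hit
93 → hit
99 → hit
10 → hit
99 → hit
10 → hit
Hits: 8 of 12 references → 8/12 = 0.6667.

0.67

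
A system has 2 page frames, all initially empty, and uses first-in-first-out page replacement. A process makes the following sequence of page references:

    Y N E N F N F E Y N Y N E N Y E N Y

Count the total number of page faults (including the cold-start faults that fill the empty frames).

11

Y → miss, frames [Y]
N → miss, frames [Y, N]
E → miss, evict Y, frames [N, E]
N → hit
F → miss, evict N, frames [E, F]
N → miss, evict E, frames [F, N]
F → hit
E → miss, evict F, frames [N, E]
Y → miss, evict N, frames [E, Y]
N → miss, evict E, frames [Y, N]
Y → hit
N → hit
E → miss, evict Y, frames [N, E]
N → hit
Y → miss, evict N, frames [E, Y]
E → hit
N → miss, evict E, frames [Y, N]
Y → hit
Page faults: 11.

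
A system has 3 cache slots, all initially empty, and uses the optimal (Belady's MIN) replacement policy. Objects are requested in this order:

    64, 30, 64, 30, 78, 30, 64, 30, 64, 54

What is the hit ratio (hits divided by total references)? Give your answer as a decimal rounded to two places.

0.60

64 -> fault, frames {64}
30 -> fault, frames {64,30}
64 -> hit
30 -> hit
78 -> fault, frames {64,30,78}
30 -> hit
64 -> hit
30 -> hit
64 -> hit
54 -> fault, evict 78, frames {64,30,54}
Hits: 6 of 10 references → 6/10 = 0.6000.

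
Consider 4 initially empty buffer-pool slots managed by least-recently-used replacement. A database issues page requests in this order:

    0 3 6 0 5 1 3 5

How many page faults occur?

6

0 → fault, frames (0)
3 → fault, frames (0 3)
6 → fault, frames (0 3 6)
0 → hit
5 → fault, frames (3 6 0 5)
1 → fault, evict 3, frames (6 0 5 1)
3 → fault, evict 6, frames (0 5 1 3)
5 → hit
Page faults: 6.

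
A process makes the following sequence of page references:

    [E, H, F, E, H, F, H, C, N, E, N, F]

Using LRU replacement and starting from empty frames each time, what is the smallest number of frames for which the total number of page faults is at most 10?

f=1: 12 faults
f=2: 10 faults
f=3: 7 faults
f=4: 7 faults
f=5: 5 faults
Smallest f with faults ≤ 10 is 2.

2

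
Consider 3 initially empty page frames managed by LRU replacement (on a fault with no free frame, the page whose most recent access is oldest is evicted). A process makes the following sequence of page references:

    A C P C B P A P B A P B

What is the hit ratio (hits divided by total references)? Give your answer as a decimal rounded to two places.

A: fault, frames {A}
C: fault, frames {A,C}
P: fault, frames {A,C,P}
C: hit
B: fault, evict A, frames {P,C,B}
P: hit
A: fault, evict C, frames {B,P,A}
P: hit
B: hit
A: hit
P: hit
B: hit
Hits: 7 of 12 references → 7/12 = 0.5833.

0.58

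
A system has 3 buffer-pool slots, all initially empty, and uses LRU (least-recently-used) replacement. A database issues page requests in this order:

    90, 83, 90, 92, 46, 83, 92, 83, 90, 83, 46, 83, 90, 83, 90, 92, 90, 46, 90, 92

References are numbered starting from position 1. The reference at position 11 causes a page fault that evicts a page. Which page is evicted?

92

pos 1: 90: miss, frames {90}
pos 2: 83: miss, frames {90,83}
pos 3: 90: hit
pos 4: 92: miss, frames {83,90,92}
pos 5: 46: miss, evict 83, frames {90,92,46}
pos 6: 83: miss, evict 90, frames {92,46,83}
pos 7: 92: hit
pos 8: 83: hit
pos 9: 90: miss, evict 46, frames {92,83,90}
pos 10: 83: hit
pos 11: 46: miss, evict 92, frames {90,83,46}
At position 11, page 92 is evicted.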